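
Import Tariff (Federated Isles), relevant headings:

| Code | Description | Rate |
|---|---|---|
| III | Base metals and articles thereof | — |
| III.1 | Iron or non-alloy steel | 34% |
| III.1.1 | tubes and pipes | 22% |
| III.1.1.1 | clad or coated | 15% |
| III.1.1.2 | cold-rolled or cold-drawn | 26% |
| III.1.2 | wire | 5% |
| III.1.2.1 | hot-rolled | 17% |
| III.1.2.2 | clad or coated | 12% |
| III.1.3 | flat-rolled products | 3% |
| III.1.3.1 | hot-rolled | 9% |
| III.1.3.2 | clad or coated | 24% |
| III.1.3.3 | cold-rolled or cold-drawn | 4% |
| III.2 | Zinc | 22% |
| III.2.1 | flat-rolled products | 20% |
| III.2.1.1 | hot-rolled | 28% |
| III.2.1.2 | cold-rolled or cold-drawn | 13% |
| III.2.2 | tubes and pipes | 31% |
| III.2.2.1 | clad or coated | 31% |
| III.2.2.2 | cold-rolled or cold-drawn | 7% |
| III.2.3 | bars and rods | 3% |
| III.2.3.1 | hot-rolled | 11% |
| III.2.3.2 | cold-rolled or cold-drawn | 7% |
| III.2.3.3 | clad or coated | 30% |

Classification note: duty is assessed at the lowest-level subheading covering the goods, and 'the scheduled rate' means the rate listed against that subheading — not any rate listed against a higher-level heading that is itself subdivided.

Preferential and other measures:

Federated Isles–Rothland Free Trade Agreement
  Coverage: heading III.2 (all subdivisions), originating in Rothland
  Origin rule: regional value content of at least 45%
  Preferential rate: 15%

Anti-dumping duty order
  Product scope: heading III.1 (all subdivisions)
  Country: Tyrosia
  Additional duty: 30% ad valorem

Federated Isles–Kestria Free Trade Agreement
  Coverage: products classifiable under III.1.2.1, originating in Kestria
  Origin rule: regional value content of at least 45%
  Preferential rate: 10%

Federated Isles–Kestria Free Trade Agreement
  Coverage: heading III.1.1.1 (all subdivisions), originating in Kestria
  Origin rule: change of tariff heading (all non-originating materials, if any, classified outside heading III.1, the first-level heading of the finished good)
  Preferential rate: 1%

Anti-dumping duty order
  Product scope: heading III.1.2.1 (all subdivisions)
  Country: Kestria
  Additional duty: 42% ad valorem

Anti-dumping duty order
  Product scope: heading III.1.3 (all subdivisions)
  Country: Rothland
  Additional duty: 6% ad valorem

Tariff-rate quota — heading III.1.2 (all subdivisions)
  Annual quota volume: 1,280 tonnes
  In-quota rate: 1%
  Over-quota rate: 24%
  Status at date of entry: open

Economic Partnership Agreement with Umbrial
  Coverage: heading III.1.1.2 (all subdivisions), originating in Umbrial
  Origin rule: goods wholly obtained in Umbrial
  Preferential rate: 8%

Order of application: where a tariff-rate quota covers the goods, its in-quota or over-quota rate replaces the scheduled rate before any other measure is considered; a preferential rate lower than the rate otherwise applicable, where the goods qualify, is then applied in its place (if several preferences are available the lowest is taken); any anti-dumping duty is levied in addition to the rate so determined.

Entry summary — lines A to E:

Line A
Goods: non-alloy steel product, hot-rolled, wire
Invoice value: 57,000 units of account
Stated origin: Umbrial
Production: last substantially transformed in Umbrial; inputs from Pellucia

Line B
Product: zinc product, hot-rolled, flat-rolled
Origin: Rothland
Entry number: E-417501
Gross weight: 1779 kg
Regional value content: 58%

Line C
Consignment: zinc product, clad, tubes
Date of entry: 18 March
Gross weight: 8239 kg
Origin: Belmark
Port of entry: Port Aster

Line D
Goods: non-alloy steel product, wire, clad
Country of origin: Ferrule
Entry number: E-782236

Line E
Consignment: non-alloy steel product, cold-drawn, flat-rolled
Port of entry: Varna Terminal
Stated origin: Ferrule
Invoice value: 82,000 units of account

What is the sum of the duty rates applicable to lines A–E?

Line A: non-alloy steel → III.1; wire → III.1.2; hot-rolled → III.1.2.1. Scheduled 17%. quota on III.1.2 open → in-quota 1%; Umbrial agreement on III.1.1.2: III.1.2.1 not covered. → 1%.
Line B: zinc → III.2; flat-rolled → III.2.1; hot-rolled → III.2.1.1. Scheduled 28%. Rothland agreement on III.2: RVC ≥ 45% → 15% available; preferential 15%. → 15%.
Line C: zinc → III.2; tubes → III.2.2; clad → III.2.2.1. Scheduled 31%. No special measure applies. → 31%.
Line D: non-alloy steel → III.1; wire → III.1.2; clad → III.1.2.2. Scheduled 12%. quota on III.1.2 open → in-quota 1%. → 1%.
Line E: non-alloy steel → III.1; flat-rolled → III.1.3; cold-drawn → III.1.3.3. Scheduled 4%. No special measure applies. → 4%.
Sum: 1% + 15% + 31% + 1% + 4% = 52%.

52%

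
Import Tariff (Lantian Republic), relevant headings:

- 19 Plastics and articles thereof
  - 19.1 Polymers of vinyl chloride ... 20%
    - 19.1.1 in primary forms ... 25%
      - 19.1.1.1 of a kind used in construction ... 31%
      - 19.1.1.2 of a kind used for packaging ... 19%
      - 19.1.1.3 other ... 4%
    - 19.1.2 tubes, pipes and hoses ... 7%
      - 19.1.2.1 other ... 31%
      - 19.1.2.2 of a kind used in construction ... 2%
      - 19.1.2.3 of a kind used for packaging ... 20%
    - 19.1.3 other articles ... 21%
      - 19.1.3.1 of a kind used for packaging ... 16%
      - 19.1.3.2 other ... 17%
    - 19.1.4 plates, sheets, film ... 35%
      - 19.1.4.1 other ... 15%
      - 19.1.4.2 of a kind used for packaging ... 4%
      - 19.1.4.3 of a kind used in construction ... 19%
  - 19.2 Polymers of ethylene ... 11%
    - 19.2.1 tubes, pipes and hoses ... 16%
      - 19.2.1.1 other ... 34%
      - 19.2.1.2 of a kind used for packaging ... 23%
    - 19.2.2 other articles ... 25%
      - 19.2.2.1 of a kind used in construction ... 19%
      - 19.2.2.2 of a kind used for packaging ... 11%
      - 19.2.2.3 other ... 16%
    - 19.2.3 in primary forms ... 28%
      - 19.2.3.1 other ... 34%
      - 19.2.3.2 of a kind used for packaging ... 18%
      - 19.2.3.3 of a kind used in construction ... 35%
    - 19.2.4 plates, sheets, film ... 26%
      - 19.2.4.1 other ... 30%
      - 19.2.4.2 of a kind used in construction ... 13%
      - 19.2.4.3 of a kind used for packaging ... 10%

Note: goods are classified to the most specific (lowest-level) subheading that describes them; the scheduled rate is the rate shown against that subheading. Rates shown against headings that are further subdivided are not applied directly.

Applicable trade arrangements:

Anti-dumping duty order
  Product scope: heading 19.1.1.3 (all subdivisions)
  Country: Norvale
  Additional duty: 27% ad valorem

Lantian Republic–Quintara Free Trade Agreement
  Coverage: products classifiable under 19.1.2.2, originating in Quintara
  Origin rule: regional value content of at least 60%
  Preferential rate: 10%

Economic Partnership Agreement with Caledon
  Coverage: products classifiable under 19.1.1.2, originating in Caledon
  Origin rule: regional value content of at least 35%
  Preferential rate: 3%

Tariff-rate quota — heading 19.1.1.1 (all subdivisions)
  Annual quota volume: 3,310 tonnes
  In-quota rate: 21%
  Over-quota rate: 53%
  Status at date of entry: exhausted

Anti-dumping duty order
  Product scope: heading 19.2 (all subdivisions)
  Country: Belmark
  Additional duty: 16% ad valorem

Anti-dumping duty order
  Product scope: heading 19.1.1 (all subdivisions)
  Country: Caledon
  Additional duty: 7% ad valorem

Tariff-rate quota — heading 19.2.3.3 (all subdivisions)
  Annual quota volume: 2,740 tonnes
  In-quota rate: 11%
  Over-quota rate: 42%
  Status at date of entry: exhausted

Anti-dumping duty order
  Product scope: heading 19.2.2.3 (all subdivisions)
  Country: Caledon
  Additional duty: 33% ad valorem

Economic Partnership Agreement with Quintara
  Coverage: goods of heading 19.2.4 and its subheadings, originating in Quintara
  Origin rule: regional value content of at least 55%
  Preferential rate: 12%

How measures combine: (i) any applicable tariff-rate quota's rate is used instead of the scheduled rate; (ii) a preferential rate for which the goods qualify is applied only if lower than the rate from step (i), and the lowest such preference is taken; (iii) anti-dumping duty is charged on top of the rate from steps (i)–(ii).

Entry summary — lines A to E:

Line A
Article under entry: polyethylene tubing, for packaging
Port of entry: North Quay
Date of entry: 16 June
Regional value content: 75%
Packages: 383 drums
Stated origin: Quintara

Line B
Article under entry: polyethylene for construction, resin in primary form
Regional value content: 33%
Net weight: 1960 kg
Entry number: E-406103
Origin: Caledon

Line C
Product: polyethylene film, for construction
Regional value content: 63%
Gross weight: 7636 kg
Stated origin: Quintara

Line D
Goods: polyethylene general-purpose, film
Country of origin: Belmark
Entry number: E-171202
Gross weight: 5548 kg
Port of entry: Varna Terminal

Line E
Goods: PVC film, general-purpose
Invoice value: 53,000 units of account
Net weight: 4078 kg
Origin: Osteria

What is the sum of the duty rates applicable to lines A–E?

138%

Line A: polyethylene → 19.2; tubing → 19.2.1; for packaging → 19.2.1.2. Scheduled 23%. Quintara agreement on 19.1.2.2: 19.2.1.2 not covered; Quintara agreement on 19.2.4: 19.2.1.2 not covered. → 23%.
Line B: polyethylene → 19.2; resin in primary form → 19.2.3; for construction → 19.2.3.3. Scheduled 35%. quota on 19.2.3.3 exhausted → over-quota 42%; Caledon agreement on 19.1.1.2: 19.2.3.3 not covered. → 42%.
Line C: polyethylene → 19.2; film → 19.2.4; for construction → 19.2.4.2. Scheduled 13%. Quintara agreement on 19.1.2.2: 19.2.4.2 not covered; Quintara agreement on 19.2.4: RVC ≥ 55% → 12% available; preferential 12%. → 12%.
Line D: polyethylene → 19.2; film → 19.2.4; general-purpose → 19.2.4.1. Scheduled 30%. anti-dumping (Belmark, 19.2): +16%; total 30% + 16% = 46%. → 46%.
Line E: PVC → 19.1; film → 19.1.4; general-purpose → 19.1.4.1. Scheduled 15%. No special measure applies. → 15%.
Sum: 23% + 42% + 12% + 46% + 15% = 138%.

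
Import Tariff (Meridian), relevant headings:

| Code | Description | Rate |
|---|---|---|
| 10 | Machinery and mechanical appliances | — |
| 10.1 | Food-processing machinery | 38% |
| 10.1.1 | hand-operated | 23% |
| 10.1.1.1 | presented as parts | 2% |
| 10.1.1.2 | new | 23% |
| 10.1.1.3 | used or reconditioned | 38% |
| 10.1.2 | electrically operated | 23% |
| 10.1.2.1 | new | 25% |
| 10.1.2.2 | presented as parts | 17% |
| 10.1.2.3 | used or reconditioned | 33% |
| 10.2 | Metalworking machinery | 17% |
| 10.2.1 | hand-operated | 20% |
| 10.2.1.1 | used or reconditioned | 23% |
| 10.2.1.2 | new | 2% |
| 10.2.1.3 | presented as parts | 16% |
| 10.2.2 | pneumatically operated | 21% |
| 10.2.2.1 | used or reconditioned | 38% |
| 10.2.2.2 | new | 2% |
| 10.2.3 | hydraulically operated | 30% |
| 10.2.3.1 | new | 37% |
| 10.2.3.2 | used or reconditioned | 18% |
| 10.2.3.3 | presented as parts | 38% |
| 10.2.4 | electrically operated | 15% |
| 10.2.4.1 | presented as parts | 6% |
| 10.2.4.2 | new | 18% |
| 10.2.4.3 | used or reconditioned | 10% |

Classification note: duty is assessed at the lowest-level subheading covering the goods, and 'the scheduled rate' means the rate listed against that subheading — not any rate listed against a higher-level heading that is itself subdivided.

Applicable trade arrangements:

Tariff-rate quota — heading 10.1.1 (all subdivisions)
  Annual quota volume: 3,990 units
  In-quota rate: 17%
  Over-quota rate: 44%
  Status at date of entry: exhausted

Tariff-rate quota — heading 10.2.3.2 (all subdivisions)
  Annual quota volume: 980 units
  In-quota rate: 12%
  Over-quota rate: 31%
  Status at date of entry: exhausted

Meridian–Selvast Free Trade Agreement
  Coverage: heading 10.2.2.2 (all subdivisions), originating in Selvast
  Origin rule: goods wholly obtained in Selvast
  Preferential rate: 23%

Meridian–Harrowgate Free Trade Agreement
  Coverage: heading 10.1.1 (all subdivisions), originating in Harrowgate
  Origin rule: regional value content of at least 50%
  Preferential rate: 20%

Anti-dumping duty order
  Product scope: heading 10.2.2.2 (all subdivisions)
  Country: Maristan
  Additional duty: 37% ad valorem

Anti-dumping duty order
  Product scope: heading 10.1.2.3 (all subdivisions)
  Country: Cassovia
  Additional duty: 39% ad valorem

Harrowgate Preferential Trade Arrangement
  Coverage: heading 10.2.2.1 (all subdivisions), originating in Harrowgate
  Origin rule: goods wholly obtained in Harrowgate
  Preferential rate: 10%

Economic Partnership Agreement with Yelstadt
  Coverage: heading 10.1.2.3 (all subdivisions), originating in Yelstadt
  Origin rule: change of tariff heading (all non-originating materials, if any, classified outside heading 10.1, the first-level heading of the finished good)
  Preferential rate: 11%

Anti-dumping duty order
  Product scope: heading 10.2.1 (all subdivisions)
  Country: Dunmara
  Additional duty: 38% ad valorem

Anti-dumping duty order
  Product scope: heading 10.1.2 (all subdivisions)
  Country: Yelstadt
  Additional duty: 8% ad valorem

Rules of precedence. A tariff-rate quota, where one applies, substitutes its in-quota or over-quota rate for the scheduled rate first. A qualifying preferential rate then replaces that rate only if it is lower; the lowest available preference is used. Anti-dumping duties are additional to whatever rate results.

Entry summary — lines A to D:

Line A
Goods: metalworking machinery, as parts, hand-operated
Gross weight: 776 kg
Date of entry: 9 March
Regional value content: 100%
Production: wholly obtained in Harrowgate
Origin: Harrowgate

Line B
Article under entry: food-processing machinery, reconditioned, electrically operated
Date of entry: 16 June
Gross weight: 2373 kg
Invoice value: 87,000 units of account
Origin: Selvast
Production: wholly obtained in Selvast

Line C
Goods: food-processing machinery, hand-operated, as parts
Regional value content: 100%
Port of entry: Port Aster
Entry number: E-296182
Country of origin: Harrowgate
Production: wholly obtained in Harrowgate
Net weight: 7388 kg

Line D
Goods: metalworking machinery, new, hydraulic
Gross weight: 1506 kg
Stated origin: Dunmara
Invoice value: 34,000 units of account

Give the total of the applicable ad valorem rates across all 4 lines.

Line A: metalworking → 10.2; hand-operated → 10.2.1; as parts → 10.2.1.3. Scheduled 16%. Harrowgate agreement on 10.1.1: 10.2.1.3 not covered; Harrowgate agreement on 10.2.2.1: 10.2.1.3 not covered. → 16%.
Line B: food-processing → 10.1; electrically operated → 10.1.2; reconditioned → 10.1.2.3. Scheduled 33%. Selvast agreement on 10.2.2.2: 10.1.2.3 not covered. → 33%.
Line C: food-processing → 10.1; hand-operated → 10.1.1; as parts → 10.1.1.1. Scheduled 2%. quota on 10.1.1 exhausted → over-quota 44%; Harrowgate agreement on 10.1.1: RVC ≥ 50% → 20% available; Harrowgate agreement on 10.2.2.1: 10.1.1.1 not covered; preferential 20%. → 20%.
Line D: metalworking → 10.2; hydraulic → 10.2.3; new → 10.2.3.1. Scheduled 37%. No special measure applies. → 37%.
Sum: 16% + 33% + 20% + 37% = 106%.

106%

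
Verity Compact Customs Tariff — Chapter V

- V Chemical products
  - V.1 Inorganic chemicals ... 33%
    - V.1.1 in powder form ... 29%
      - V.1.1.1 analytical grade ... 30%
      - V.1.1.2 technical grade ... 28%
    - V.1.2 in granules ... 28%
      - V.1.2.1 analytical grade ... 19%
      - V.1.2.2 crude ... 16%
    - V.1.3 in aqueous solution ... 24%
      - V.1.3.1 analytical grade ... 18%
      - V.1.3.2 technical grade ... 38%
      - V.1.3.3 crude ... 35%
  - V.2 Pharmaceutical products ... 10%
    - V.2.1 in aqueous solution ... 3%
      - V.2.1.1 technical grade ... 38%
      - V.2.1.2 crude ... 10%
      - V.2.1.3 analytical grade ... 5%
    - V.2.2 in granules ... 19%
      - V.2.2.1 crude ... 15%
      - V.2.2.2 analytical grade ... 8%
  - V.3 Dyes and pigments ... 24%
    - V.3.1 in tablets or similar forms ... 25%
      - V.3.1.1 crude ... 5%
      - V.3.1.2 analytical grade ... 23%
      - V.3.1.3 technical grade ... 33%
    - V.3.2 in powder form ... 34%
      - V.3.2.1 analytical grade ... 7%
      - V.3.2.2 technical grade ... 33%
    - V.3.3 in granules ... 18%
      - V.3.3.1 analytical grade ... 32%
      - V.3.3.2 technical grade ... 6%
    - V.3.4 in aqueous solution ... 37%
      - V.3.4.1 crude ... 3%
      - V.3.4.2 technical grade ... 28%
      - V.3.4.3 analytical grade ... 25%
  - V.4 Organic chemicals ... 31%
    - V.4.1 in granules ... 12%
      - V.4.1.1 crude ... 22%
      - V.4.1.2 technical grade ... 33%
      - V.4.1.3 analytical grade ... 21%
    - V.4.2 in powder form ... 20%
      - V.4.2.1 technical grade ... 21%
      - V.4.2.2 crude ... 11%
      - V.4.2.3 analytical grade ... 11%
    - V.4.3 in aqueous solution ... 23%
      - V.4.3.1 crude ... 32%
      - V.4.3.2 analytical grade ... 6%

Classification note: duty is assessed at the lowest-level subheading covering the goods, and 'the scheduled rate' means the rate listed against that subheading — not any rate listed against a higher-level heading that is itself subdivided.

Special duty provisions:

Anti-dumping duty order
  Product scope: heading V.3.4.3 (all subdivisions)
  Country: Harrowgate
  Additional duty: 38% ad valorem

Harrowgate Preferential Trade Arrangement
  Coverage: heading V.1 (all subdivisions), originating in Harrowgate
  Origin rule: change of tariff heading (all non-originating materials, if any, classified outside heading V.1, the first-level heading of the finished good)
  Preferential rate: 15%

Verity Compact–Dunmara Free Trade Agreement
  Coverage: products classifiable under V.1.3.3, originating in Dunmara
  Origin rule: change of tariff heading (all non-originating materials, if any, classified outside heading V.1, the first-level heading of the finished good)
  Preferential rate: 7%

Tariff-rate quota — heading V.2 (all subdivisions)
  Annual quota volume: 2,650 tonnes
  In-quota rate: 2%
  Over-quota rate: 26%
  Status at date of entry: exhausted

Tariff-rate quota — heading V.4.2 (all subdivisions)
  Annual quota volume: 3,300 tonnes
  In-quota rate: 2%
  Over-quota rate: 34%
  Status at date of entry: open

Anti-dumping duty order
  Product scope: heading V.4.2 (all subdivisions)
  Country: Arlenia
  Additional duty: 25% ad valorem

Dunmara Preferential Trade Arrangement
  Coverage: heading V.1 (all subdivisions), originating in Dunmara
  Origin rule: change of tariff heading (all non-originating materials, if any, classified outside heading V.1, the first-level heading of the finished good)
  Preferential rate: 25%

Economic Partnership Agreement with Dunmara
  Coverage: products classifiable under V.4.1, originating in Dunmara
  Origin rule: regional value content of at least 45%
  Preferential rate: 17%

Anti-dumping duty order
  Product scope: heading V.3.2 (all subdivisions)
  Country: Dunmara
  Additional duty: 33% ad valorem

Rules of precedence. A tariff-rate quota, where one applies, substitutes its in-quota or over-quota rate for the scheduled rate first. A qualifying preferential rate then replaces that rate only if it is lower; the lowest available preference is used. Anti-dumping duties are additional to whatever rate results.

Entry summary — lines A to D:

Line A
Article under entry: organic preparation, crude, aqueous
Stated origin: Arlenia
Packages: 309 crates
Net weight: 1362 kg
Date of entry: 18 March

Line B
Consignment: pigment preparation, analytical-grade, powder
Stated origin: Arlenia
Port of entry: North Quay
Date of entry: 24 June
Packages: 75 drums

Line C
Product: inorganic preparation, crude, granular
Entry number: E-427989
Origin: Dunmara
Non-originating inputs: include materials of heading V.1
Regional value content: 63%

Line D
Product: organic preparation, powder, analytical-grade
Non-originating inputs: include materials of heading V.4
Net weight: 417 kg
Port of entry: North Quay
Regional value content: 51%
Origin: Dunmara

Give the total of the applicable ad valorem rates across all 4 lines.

57%

Line A: organic → V.4; aqueous → V.4.3; crude → V.4.3.1. Scheduled 32%. No special measure applies. → 32%.
Line B: pigment → V.3; powder → V.3.2; analytical-grade → V.3.2.1. Scheduled 7%. No special measure applies. → 7%.
Line C: inorganic → V.1; granular → V.1.2; crude → V.1.2.2. Scheduled 16%. Dunmara agreement on V.1.3.3: V.1.2.2 not covered; Dunmara agreement on V.1: CTH not met; Dunmara agreement on V.4.1: V.1.2.2 not covered. → 16%.
Line D: organic → V.4; powder → V.4.2; analytical-grade → V.4.2.3. Scheduled 11%. quota on V.4.2 open → in-quota 2%; Dunmara agreement on V.1.3.3: V.4.2.3 not covered; Dunmara agreement on V.1: V.4.2.3 not covered; Dunmara agreement on V.4.1: V.4.2.3 not covered. → 2%.
Sum: 32% + 7% + 16% + 2% = 57%.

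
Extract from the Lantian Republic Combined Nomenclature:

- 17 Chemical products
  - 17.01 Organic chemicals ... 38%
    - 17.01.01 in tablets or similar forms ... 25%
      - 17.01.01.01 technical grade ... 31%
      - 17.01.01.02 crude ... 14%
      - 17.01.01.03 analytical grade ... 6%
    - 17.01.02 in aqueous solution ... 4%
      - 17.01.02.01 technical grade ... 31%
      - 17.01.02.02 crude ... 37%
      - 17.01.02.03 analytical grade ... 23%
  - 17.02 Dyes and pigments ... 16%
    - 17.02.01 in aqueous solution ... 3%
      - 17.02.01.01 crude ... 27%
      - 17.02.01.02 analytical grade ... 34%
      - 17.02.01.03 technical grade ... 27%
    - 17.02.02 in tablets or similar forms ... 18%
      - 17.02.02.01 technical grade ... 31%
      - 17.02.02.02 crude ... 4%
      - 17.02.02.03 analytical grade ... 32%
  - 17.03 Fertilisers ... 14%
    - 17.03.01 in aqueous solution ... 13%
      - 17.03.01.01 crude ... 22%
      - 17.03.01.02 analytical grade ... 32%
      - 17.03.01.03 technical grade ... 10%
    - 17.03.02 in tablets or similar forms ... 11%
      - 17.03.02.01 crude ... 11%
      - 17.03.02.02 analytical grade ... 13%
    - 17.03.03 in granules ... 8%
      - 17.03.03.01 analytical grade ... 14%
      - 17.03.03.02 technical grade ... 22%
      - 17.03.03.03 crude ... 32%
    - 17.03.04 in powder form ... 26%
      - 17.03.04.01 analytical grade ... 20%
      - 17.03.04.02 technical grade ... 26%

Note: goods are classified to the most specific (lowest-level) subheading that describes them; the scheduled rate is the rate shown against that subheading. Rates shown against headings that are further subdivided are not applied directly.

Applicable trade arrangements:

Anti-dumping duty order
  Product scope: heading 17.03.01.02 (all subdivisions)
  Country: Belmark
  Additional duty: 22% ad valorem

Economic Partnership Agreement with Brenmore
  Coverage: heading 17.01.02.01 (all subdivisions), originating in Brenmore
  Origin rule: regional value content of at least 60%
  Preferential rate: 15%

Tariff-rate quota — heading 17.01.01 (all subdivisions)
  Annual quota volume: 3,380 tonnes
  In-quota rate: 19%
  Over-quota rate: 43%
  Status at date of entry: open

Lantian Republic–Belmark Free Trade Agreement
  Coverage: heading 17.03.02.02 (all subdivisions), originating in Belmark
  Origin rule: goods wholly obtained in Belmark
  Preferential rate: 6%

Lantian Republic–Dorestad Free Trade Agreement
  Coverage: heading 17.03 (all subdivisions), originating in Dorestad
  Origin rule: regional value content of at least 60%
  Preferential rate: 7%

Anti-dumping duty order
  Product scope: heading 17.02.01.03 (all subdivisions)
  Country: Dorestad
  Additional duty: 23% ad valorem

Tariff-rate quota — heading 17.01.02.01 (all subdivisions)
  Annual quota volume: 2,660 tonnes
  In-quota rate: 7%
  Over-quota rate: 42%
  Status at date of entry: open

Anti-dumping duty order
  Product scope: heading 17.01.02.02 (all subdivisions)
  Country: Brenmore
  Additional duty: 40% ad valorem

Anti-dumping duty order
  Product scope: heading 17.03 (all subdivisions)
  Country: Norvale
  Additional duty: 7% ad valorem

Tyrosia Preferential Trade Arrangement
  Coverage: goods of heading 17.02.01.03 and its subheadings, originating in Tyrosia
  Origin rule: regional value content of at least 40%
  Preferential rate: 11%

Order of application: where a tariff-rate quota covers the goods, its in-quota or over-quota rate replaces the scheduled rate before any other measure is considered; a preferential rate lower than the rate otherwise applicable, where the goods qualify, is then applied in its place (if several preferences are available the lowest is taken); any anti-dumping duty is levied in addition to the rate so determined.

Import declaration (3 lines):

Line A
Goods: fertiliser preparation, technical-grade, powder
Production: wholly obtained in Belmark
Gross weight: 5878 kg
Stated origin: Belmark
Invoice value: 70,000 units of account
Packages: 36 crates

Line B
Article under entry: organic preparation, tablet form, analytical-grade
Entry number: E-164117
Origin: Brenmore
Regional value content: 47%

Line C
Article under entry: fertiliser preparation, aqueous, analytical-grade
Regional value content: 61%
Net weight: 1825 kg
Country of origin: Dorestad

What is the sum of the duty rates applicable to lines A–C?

52%

Line A: fertiliser → 17.03; powder → 17.03.04; technical-grade → 17.03.04.02. Scheduled 26%. Belmark agreement on 17.03.02.02: 17.03.04.02 not covered. → 26%.
Line B: organic → 17.01; tablet form → 17.01.01; analytical-grade → 17.01.01.03. Scheduled 6%. quota on 17.01.01 open → in-quota 19%; Brenmore agreement on 17.01.02.01: 17.01.01.03 not covered. → 19%.
Line C: fertiliser → 17.03; aqueous → 17.03.01; analytical-grade → 17.03.01.02. Scheduled 32%. Dorestad agreement on 17.03: RVC ≥ 60% → 7% available; preferential 7%. → 7%.
Sum: 26% + 19% + 7% = 52%.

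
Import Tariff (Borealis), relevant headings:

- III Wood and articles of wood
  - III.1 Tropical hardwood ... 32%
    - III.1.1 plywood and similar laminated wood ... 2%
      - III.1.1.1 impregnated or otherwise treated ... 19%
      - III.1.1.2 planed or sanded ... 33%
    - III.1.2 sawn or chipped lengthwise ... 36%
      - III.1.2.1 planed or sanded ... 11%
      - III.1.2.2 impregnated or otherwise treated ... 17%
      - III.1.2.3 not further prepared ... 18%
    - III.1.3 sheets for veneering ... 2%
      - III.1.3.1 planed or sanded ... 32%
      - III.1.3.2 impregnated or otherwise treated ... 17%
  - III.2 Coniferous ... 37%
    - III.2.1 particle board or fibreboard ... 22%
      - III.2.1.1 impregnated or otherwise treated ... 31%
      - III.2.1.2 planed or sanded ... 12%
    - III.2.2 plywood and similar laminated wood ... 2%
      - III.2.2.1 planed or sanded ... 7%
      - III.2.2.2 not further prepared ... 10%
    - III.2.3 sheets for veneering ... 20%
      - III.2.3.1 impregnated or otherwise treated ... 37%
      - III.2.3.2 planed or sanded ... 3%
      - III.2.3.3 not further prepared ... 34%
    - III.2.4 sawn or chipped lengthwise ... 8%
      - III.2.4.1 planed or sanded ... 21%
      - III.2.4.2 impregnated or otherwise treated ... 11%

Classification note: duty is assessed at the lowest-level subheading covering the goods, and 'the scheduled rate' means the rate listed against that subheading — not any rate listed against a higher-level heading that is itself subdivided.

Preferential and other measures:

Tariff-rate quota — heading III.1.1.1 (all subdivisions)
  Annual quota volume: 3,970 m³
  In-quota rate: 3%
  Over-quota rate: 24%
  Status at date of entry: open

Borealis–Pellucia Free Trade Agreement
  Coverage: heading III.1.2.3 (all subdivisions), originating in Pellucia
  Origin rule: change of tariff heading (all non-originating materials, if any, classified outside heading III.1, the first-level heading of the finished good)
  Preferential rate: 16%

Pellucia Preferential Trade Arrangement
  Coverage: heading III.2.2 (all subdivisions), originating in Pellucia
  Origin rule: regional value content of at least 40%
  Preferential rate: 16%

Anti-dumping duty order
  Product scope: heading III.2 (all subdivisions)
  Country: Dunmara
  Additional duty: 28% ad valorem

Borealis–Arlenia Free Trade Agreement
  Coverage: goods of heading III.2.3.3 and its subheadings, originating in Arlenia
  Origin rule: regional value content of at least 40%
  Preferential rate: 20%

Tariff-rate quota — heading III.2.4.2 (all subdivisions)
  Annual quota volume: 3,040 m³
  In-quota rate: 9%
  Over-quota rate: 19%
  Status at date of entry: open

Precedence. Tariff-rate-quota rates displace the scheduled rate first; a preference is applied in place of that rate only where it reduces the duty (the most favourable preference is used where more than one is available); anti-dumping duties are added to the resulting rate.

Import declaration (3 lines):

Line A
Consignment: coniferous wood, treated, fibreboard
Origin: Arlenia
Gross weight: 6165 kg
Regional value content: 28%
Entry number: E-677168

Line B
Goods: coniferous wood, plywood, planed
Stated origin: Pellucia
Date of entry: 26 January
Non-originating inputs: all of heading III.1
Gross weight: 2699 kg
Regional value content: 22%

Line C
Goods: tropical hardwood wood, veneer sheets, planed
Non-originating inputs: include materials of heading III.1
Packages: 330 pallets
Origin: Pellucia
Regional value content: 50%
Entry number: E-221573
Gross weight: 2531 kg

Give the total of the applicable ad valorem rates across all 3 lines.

70%

Line A: coniferous → III.2; fibreboard → III.2.1; treated → III.2.1.1. Scheduled 31%. Arlenia agreement on III.2.3.3: III.2.1.1 not covered. → 31%.
Line B: coniferous → III.2; plywood → III.2.2; planed → III.2.2.1. Scheduled 7%. Pellucia agreement on III.1.2.3: III.2.2.1 not covered; Pellucia agreement on III.2.2: RVC < 40%. → 7%.
Line C: tropical hardwood → III.1; veneer sheets → III.1.3; planed → III.1.3.1. Scheduled 32%. Pellucia agreement on III.1.2.3: III.1.3.1 not covered; Pellucia agreement on III.2.2: III.1.3.1 not covered. → 32%.
Sum: 31% + 7% + 32% = 70%.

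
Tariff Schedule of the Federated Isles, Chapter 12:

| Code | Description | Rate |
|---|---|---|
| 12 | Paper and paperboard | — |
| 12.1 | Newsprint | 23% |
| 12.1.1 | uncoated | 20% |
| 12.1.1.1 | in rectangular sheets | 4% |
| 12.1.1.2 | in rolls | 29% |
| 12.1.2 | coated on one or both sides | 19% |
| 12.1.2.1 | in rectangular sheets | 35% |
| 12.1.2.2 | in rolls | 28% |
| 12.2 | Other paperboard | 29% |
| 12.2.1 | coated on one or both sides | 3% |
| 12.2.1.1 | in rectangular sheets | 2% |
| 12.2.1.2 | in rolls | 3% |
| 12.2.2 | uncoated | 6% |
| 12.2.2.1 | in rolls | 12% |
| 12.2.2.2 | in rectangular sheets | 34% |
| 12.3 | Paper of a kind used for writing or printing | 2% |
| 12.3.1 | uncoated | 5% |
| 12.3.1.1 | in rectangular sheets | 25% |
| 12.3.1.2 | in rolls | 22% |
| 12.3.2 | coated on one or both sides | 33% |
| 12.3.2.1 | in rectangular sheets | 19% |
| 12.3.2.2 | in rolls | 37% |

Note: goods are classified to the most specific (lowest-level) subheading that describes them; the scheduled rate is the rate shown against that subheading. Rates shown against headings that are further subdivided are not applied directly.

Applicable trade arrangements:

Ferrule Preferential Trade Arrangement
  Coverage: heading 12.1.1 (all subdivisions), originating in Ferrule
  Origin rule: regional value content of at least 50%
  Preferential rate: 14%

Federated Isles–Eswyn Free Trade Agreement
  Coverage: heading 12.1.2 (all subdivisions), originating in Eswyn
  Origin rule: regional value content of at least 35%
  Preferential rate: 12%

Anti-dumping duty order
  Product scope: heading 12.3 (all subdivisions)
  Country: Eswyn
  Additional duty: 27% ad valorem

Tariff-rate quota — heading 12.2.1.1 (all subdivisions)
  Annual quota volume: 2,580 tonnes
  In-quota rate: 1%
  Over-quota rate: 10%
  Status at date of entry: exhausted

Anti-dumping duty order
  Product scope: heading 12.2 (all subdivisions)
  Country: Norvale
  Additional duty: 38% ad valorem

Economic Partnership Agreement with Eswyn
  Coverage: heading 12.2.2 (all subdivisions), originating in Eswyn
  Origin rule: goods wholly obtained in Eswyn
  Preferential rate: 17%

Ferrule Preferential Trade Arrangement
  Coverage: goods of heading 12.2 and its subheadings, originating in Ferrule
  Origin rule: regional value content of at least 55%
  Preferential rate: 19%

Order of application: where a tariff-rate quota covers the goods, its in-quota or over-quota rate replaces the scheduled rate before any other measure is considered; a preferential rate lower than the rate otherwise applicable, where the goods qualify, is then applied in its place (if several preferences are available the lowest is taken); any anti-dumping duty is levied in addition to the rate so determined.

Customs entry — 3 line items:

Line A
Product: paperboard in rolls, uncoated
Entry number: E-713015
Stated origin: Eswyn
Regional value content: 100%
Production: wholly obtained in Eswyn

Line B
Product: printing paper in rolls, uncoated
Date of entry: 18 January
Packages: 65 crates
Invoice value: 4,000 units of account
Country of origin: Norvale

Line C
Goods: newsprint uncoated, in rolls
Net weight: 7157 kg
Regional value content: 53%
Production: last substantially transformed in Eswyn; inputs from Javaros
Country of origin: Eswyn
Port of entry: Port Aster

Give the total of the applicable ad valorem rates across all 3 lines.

Line A: paperboard → 12.2; uncoated → 12.2.2; in rolls → 12.2.2.1. Scheduled 12%. Eswyn agreement on 12.1.2: 12.2.2.1 not covered; Eswyn agreement on 12.2.2: wholly obtained → 17% available; preference 17% not lower than 12% → no reduction. → 12%.
Line B: printing paper → 12.3; uncoated → 12.3.1; in rolls → 12.3.1.2. Scheduled 22%. No special measure applies. → 22%.
Line C: newsprint → 12.1; uncoated → 12.1.1; in rolls → 12.1.1.2. Scheduled 29%. Eswyn agreement on 12.1.2: 12.1.1.2 not covered; Eswyn agreement on 12.2.2: 12.1.1.2 not covered. → 29%.
Sum: 12% + 22% + 29% = 63%.

63%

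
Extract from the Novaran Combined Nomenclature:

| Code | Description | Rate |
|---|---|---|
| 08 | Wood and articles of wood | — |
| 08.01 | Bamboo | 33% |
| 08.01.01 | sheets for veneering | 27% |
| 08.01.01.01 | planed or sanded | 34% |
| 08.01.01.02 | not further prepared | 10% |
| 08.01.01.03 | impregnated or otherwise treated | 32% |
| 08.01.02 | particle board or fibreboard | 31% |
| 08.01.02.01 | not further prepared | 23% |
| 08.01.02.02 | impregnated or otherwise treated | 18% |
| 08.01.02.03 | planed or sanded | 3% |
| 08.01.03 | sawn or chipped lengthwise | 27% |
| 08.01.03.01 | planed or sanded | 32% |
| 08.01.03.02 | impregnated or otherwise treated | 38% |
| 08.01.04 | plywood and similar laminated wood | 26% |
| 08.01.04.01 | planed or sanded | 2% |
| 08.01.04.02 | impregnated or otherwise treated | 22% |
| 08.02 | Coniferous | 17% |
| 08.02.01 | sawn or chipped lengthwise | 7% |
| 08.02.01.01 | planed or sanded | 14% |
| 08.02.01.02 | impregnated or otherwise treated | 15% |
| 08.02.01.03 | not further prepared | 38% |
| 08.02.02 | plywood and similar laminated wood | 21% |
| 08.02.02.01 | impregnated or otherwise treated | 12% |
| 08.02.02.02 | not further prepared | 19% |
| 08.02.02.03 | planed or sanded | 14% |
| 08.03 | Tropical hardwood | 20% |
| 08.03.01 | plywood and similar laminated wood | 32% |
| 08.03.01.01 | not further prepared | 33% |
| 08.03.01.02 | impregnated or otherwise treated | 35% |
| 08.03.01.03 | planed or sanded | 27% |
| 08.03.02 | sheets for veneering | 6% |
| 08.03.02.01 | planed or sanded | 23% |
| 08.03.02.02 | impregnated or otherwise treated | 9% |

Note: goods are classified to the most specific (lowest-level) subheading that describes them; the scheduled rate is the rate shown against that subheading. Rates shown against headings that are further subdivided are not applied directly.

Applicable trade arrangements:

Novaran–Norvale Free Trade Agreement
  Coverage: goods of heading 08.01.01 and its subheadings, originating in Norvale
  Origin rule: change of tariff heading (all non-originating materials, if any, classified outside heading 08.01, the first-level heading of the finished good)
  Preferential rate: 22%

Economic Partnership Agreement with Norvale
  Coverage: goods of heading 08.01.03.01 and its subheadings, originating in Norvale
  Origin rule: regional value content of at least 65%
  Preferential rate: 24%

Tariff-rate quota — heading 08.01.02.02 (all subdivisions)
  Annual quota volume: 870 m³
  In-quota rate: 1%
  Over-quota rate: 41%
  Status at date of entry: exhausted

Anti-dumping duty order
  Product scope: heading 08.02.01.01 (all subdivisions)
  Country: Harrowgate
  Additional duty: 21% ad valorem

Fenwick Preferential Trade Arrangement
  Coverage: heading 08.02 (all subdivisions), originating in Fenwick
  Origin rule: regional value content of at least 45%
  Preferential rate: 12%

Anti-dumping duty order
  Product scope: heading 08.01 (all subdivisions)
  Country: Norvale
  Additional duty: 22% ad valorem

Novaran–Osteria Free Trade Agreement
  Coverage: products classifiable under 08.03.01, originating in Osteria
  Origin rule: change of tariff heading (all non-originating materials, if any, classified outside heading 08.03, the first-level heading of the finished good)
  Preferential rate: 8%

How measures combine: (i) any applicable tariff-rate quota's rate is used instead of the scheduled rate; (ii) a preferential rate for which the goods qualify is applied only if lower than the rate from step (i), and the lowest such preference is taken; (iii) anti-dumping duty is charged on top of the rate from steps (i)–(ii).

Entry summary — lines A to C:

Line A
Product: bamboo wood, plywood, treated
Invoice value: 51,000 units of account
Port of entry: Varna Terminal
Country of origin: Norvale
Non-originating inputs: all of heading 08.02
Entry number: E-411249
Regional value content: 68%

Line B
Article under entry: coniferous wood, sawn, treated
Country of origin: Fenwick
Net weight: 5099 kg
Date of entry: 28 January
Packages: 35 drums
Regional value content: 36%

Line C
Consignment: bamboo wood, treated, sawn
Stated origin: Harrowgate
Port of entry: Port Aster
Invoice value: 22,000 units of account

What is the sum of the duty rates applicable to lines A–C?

Line A: bamboo → 08.01; plywood → 08.01.04; treated → 08.01.04.02. Scheduled 22%. Norvale agreement on 08.01.01: 08.01.04.02 not covered; Norvale agreement on 08.01.03.01: 08.01.04.02 not covered; anti-dumping (Norvale, 08.01): +22%; total 22% + 22% = 44%. → 44%.
Line B: coniferous → 08.02; sawn → 08.02.01; treated → 08.02.01.02. Scheduled 15%. Fenwick agreement on 08.02: RVC < 45%. → 15%.
Line C: bamboo → 08.01; sawn → 08.01.03; treated → 08.01.03.02. Scheduled 38%. No special measure applies. → 38%.
Sum: 44% + 15% + 38% = 97%.

97%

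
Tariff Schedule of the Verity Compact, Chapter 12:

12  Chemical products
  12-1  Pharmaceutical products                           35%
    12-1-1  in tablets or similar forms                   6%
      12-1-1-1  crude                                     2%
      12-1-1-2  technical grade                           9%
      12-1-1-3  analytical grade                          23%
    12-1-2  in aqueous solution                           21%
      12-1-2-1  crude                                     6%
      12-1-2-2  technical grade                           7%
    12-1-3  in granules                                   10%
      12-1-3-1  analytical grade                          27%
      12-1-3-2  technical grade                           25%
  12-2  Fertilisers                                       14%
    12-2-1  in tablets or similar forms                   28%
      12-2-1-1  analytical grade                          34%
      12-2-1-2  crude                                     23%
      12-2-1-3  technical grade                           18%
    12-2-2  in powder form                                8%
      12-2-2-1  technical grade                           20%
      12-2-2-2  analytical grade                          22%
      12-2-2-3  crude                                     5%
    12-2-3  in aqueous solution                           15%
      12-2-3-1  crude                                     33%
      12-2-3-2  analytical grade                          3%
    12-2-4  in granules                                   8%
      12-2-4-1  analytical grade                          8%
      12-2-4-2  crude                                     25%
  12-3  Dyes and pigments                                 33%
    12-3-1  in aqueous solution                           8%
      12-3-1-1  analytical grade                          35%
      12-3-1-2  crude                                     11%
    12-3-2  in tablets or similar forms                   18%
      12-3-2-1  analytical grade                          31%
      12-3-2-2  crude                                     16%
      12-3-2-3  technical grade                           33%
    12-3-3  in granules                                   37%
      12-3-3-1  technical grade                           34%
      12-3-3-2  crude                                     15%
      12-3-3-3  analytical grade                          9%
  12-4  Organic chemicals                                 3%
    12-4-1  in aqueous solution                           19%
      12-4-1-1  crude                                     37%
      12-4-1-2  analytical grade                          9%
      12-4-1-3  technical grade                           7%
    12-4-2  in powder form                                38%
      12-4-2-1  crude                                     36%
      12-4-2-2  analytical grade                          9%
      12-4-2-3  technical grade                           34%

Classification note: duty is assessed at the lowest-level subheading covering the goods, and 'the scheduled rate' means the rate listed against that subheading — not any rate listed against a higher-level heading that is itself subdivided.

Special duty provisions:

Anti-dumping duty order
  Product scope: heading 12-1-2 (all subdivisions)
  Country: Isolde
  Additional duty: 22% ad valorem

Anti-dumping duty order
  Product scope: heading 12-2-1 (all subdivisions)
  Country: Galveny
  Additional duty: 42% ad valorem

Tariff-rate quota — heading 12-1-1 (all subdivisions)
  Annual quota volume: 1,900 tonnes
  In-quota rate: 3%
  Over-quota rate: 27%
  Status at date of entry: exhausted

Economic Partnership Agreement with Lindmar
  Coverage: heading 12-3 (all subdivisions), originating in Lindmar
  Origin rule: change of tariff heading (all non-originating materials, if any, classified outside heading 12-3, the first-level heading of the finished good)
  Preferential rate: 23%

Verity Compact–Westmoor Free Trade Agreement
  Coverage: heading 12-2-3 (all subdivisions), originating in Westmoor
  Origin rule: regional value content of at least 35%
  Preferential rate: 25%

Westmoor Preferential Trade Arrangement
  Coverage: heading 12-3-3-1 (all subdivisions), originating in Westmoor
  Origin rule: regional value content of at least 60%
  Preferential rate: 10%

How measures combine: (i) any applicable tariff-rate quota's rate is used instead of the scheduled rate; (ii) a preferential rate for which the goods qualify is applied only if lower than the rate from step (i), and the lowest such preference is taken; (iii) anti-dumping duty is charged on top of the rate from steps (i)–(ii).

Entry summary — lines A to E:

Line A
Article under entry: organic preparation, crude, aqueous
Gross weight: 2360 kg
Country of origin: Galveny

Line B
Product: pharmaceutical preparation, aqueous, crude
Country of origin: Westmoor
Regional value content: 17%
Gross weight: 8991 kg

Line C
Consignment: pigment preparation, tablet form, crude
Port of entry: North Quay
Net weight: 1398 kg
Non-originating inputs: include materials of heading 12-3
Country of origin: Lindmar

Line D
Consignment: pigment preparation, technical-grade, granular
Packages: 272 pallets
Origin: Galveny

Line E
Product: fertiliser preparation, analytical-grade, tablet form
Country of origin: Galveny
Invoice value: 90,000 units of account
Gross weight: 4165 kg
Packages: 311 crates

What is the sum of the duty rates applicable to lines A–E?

Line A: organic → 12-4; aqueous → 12-4-1; crude → 12-4-1-1. Scheduled 37%. No special measure applies. → 37%.
Line B: pharmaceutical → 12-1; aqueous → 12-1-2; crude → 12-1-2-1. Scheduled 6%. Westmoor agreement on 12-2-3: 12-1-2-1 not covered; Westmoor agreement on 12-3-3-1: 12-1-2-1 not covered. → 6%.
Line C: pigment → 12-3; tablet form → 12-3-2; crude → 12-3-2-2. Scheduled 16%. Lindmar agreement on 12-3: CTH not met. → 16%.
Line D: pigment → 12-3; granular → 12-3-3; technical-grade → 12-3-3-1. Scheduled 34%. No special measure applies. → 34%.
Line E: fertiliser → 12-2; tablet form → 12-2-1; analytical-grade → 12-2-1-1. Scheduled 34%. anti-dumping (Galveny, 12-2-1): +42%; total 34% + 42% = 76%. → 76%.
Sum: 37% + 6% + 16% + 34% + 76% = 169%.

169%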